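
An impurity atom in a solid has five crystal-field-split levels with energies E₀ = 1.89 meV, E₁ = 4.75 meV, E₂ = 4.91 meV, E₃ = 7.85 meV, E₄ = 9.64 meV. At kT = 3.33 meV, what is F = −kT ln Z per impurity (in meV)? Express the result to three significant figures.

Eᵢ/kT = 0.56757, 1.4264, 1.4745, 2.3574, 2.8949.
Z = Σ e^(−Eᵢ/kT) = e^(−0.56757) + e^(−1.4264) + e^(−1.4745) + e^(−2.3574) + e^(−2.8949) = 0.56690 + 0.24017 + 0.22889 + 0.094666 + 0.055305 = 1.1859.
F = −kT ln Z = −3.33 × ln(1.1859) = −3.33 × 0.17050 = -0.568 meV.

-0.568 meV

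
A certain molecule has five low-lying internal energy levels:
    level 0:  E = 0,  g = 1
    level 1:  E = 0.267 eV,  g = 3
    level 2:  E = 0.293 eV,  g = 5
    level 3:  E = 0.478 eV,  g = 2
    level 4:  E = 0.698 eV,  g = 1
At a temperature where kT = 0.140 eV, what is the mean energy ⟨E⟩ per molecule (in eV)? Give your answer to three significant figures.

0.157 eV

Eᵢ/kT = 0, 1.9071, 2.0929, 3.4143, 4.9857.
Z = Σ gᵢe^(−Eᵢ/kT) = 1·e^(−0) + 3·e^(−1.9071) + 5·e^(−2.0929) + 2·e^(−3.4143) + 1·e^(−4.9857) = 1.0000 + 0.44553 + 0.61664 + 0.065799 + 0.0068350 = 2.1348.
⟨E⟩ = Σ Eᵢ gᵢe^(−Eᵢ/kT) / Z = (0·1.0000 + 0.267·0.44553 + 0.293·0.61664 + 0.478·0.065799 + 0.698·0.0068350) / 2.1348 = 0.157 eV.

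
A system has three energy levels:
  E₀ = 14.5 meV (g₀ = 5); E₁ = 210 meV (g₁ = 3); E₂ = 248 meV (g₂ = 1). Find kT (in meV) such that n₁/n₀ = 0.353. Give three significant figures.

369 meV

n₁/n₀ = (g₁/g₀) exp[−(E₁−E₀)/kT] = 0.353.
⇒ (E₁−E₀)/kT = ln((3/5)/0.353) = ln(1.6997) = 0.53045.
kT = 195.5 meV / 0.53045 = 369 meV.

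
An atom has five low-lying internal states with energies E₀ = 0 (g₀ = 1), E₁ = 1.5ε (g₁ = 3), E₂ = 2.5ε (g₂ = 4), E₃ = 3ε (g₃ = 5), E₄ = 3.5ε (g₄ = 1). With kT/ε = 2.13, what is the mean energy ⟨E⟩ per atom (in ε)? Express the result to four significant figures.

1.881 ε

Eᵢ/kT = 0, 0.704225, 1.17371, 1.40845, 1.64319.
Z = Σ gᵢe^(−Eᵢ/kT) = 1·e^(−0) + 3·e^(−0.704225) + 4·e^(−1.17371) + 5·e^(−1.40845) + 1·e^(−1.64319) = 1.00000 + 1.48347 + 1.23687 + 1.22261 + 0.193362 = 5.13631.
⟨E⟩ = Σ Eᵢ gᵢe^(−Eᵢ/kT) / Z = (0·1.00000 + 1.5·1.48347 + 2.5·1.23687 + 3·1.22261 + 3.5·0.193362) / 5.13631 = 1.881 ε.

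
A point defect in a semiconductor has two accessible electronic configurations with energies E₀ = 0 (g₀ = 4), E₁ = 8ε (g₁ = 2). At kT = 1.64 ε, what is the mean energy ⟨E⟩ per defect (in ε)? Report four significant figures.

Eᵢ/kT = 0, 4.87805.
Z = Σ gᵢe^(−Eᵢ/kT) = 4·e^(−0) + 2·e^(−4.87805) = 4.00000 + 0.0152237 = 4.01522.
⟨E⟩ = Σ Eᵢ gᵢe^(−Eᵢ/kT) / Z = (0·4.00000 + 8·0.0152237) / 4.01522 = 0.03033 ε.

0.03033 ε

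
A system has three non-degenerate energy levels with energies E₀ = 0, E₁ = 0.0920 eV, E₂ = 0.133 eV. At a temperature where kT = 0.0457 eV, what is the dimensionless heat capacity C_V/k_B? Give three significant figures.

Eᵢ/kT = 0, 2.0131, 2.9103.
Z = Σ e^(−Eᵢ/kT) = e^(−0) + e^(−2.0131) + e^(−2.9103) = 1.0000 + 0.13357 + 0.054459 = 1.1880.
⟨E⟩ = 0.016441 eV, ⟨E²⟩ = 0.0017625 eV².
C_V/k_B = (⟨E²⟩ − ⟨E⟩²)/(kT)² = (0.0017625 − 0.00027031)/0.0020885 = 0.714.

0.714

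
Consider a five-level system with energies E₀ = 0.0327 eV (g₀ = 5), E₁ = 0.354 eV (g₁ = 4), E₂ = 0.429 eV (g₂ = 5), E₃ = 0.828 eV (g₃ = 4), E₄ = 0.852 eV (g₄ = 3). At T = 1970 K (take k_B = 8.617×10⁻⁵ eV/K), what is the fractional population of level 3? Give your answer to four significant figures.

0.006007

k_BT = 8.617×10⁻⁵ × 1970 K = 0.169755 eV.
Eᵢ/kT = 0.192631, 2.08536, 2.52717, 4.87762, 5.01900.
Z = Σ gᵢe^(−Eᵢ/kT) = 5·e^(−0.192631) + 4·e^(−2.08536) + 5·e^(−2.52717) + 4·e^(−4.87762) + 3·e^(−5.01900) = 4.12393 + 0.497050 + 0.399424 + 0.0304605 + 0.0198334 = 5.07070.
P₃ = g₃ e^(−E₃/kT) / Z = 0.0304605/5.07070 = 0.006007.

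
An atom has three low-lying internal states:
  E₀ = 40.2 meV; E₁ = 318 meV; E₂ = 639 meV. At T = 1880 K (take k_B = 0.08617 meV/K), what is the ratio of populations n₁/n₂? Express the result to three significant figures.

7.25

k_BT = 0.08617 × 1880 K = 162.00 meV.
n₁/n₂ = exp[−(E₁−E₂)/kT] = exp(−(-321 meV)/(162.00 meV)) = exp(1.9815) = 7.25.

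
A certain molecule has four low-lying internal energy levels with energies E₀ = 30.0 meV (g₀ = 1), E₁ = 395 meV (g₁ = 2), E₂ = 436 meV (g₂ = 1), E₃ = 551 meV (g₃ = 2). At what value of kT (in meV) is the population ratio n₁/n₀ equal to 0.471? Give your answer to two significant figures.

250 meV

n₁/n₀ = (g₁/g₀) exp[−(E₁−E₀)/kT] = 0.471.
⇒ (E₁−E₀)/kT = ln((2/1)/0.471) = ln(4.246) = 1.446.
kT = 365.0 meV / 1.446 = 250 meV.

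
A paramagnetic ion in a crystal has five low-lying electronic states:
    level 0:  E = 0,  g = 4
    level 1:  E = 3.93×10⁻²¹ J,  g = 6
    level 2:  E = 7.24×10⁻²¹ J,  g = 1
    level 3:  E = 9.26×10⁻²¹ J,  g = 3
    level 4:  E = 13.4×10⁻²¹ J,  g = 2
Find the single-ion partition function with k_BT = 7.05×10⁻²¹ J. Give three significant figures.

Eᵢ/kT = 0, 0.55745, 1.0270, 1.3135, 1.9007.
Z = Σ gᵢe^(−Eᵢ/kT) = 4·e^(−0) + 6·e^(−0.55745) + 1·e^(−1.0270) + 3·e^(−1.3135) + 2·e^(−1.9007) = 4.0000 + 3.4360 + 0.35808 + 0.80663 + 0.29893 = 8.8996.

Z = 8.90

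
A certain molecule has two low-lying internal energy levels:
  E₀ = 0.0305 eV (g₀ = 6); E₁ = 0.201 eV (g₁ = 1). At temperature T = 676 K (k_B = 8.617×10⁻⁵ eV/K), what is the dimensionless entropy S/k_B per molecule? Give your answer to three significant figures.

1.83

k_BT = 8.617×10⁻⁵ × 676 K = 0.058251 eV.
Eᵢ/kT = 0.52360, 3.4506.
Z = Σ gᵢe^(−Eᵢ/kT) = 6·e^(−0.52360) + 1·e^(−3.4506) = 3.5543 + 0.031727 = 3.5860.
⟨E⟩ = Σ EᵢPᵢ = 0.032009 eV.
S/k_B = ln Z + ⟨E⟩/kT = ln(3.5860) + 0.032009/0.058251 = 1.2770 + 0.54950 = 1.83.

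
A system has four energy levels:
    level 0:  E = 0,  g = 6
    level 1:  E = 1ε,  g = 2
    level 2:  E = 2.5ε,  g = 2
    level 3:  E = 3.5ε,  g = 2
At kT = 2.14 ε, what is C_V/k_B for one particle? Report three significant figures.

Eᵢ/kT = 0, 0.46729, 1.1682, 1.6355.
Z = Σ gᵢe^(−Eᵢ/kT) = 6·e^(−0) + 2·e^(−0.46729) + 2·e^(−1.1682) + 2·e^(−1.6355) = 6.0000 + 1.2534 + 0.62185 + 0.38971 = 8.2650.
⟨E⟩ = 0.50478 ε, ⟨E²⟩ = 1.1995 ε².
C_V/k_B = (⟨E²⟩ − ⟨E⟩²)/(kT)² = (1.1995 − 0.25480)/4.5796 = 0.206.

0.206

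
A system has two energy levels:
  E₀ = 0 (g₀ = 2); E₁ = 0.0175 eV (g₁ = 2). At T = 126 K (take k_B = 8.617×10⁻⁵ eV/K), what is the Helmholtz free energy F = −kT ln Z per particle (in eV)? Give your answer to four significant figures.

-0.009501 eV

k_BT = 8.617×10⁻⁵ × 126 K = 0.0108574 eV.
Eᵢ/kT = 0, 1.61180.
Z = Σ gᵢe^(−Eᵢ/kT) = 2·e^(−0) + 2·e^(−1.61180) = 2.00000 + 0.399056 = 2.39906.
F = −kT ln Z = −0.0108574 × ln(2.39906) = −0.0108574 × 0.875077 = -0.009501 eV.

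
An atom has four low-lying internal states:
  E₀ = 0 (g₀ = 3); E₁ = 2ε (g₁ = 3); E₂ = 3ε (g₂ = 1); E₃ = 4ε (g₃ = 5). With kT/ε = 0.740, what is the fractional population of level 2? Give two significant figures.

0.0054

Eᵢ/kT = 0, 2.703, 4.054, 5.405.
Z = Σ gᵢe^(−Eᵢ/kT) = 3·e^(−0) + 3·e^(−2.703) + 1·e^(−4.054) + 5·e^(−5.405) = 3.000 + 0.2010 + 0.01735 + 0.02247 = 3.241.
P₂ = g₂ e^(−E₂/kT) / Z = 0.01735/3.241 = 0.0054.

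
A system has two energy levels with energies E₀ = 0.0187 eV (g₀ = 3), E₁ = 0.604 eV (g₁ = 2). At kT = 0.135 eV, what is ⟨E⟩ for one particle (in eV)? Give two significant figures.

0.024 eV

Eᵢ/kT = 0.1385, 4.474.
Z = Σ gᵢe^(−Eᵢ/kT) = 3·e^(−0.1385) + 2·e^(−4.474) = 2.612 + 0.02280 = 2.635.
⟨E⟩ = Σ Eᵢ gᵢe^(−Eᵢ/kT) / Z = (0.0187·2.612 + 0.604·0.02280) / 2.635 = 0.024 eV.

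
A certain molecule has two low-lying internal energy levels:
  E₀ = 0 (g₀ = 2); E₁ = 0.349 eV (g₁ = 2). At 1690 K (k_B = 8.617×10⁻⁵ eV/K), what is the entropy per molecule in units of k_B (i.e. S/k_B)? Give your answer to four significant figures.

0.9802

k_BT = 8.617×10⁻⁵ × 1690 K = 0.145627 eV.
Eᵢ/kT = 0, 2.39653.
Z = Σ gᵢe^(−Eᵢ/kT) = 2·e^(−0) + 2·e^(−2.39653) = 2.00000 + 0.182067 = 2.18207.
⟨E⟩ = Σ EᵢPᵢ = 0.0291198 eV.
S/k_B = ln Z + ⟨E⟩/kT = ln(2.18207) + 0.0291198/0.145627 = 0.780274 + 0.199962 = 0.9802.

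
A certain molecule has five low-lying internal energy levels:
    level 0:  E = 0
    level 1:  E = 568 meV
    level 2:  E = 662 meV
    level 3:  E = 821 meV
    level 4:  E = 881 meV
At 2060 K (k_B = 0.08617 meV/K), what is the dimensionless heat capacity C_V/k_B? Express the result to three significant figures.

k_BT = 0.08617 × 2060 K = 177.51 meV.
Eᵢ/kT = 0, 3.1998, 3.7294, 4.6251, 4.9631.
Z = Σ e^(−Eᵢ/kT) = e^(−0) + e^(−3.1998) + e^(−3.7294) + e^(−4.6251) + e^(−4.9631) = 1.0000 + 0.040770 + 0.024007 + 0.0098027 + 0.0069912 = 1.0816.
⟨E⟩ = 49.239 meV, ⟨E²⟩ = 33014 meV².
C_V/k_B = (⟨E²⟩ − ⟨E⟩²)/(kT)² = (33014 − 2424.5)/31510 = 0.971.

0.971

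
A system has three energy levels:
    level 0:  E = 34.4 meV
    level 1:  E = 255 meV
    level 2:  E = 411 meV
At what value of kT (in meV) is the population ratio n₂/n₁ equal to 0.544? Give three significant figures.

256 meV

n₂/n₁ = exp[−(E₂−E₁)/kT] = 0.544.
⇒ (E₂−E₁)/kT = ln(1/0.544) = ln(1.8382) = 0.60879.
kT = 156 meV / 0.60879 = 256 meV.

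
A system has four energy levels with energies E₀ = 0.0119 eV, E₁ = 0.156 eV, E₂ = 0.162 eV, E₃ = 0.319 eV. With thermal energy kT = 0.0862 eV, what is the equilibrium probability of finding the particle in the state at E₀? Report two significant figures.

0.72

Eᵢ/kT = 0.1381, 1.810, 1.879, 3.701.
Z = Σ e^(−Eᵢ/kT) = e^(−0.1381) + e^(−1.810) + e^(−1.879) + e^(−3.701) = 0.8710 + 0.1637 + 0.1527 + 0.02470 = 1.212.
P₀ = e^(−E₀/kT) / Z = 0.8710/1.212 = 0.72.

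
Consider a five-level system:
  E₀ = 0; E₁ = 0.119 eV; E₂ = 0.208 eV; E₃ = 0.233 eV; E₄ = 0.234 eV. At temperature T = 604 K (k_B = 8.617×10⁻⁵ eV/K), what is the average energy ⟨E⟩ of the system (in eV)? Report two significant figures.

0.019 eV

k_BT = 8.617×10⁻⁵ × 604 K = 0.05205 eV.
Eᵢ/kT = 0, 2.286, 3.996, 4.476, 4.496.
Z = Σ e^(−Eᵢ/kT) = e^(−0) + e^(−2.286) + e^(−3.996) + e^(−4.476) + e^(−4.496) = 1.000 + 0.1017 + 0.01839 + 0.01138 + 0.01115 = 1.143.
⟨E⟩ = Σ Eᵢ e^(−Eᵢ/kT) / Z = (0·1.000 + 0.119·0.1017 + 0.208·0.01839 + 0.233·0.01138 + 0.234·0.01115) / 1.143 = 0.019 eV.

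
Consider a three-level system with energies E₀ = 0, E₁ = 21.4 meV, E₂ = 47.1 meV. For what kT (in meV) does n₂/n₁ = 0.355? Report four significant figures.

24.82 meV

n₂/n₁ = exp[−(E₂−E₁)/kT] = 0.355.
⇒ (E₂−E₁)/kT = ln(1/0.355) = ln(2.81690) = 1.03564.
kT = 25.7 meV / 1.03564 = 24.82 meV.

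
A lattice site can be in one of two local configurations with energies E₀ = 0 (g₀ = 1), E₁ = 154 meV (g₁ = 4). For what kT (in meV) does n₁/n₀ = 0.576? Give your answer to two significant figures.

79 meV

n₁/n₀ = (g₁/g₀) exp[−(E₁−E₀)/kT] = 0.576.
⇒ (E₁−E₀)/kT = ln((4/1)/0.576) = ln(6.944) = 1.938.
kT = 154 meV / 1.938 = 79 meV.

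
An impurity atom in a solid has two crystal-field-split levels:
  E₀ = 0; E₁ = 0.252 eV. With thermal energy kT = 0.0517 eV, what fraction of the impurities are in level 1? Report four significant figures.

Eᵢ/kT = 0, 4.87427.
Z = Σ e^(−Eᵢ/kT) = e^(−0) + e^(−4.87427) = 1.00000 + 0.00764067 = 1.00764.
P₁ = e^(−E₁/kT) / Z = 0.00764067/1.00764 = 0.007583.

0.007583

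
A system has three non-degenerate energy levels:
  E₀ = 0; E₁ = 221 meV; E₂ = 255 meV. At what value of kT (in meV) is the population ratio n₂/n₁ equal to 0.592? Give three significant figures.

64.9 meV

n₂/n₁ = exp[−(E₂−E₁)/kT] = 0.592.
⇒ (E₂−E₁)/kT = ln(1/0.592) = ln(1.6892) = 0.52426.
kT = 34 meV / 0.52426 = 64.9 meV.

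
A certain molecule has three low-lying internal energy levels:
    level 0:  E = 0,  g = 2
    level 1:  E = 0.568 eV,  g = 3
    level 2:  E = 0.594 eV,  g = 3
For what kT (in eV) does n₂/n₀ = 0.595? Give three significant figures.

0.642 eV

n₂/n₀ = (g₂/g₀) exp[−(E₂−E₀)/kT] = 0.595.
⇒ (E₂−E₀)/kT = ln((3/2)/0.595) = ln(2.5210) = 0.92466.
kT = 0.594 eV / 0.92466 = 0.642 eV.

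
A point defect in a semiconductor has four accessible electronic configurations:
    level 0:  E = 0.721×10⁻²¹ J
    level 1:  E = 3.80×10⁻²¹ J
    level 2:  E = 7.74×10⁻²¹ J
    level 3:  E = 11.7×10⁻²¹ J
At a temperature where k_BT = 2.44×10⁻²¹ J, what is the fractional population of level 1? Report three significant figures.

0.210

Eᵢ/kT = 0.29549, 1.5574, 3.1721, 4.7951.
Z = Σ e^(−Eᵢ/kT) = e^(−0.29549) + e^(−1.5574) + e^(−3.1721) + e^(−4.7951) = 0.74417 + 0.21068 + 0.041915 + 0.0082702 = 1.0050.
P₁ = e^(−E₁/kT) / Z = 0.21068/1.0050 = 0.210.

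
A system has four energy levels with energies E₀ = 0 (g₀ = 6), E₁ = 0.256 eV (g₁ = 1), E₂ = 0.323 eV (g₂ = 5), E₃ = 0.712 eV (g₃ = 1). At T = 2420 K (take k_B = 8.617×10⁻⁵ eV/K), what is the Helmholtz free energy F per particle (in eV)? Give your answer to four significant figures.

-0.4170 eV

k_BT = 8.617×10⁻⁵ × 2420 K = 0.208531 eV.
Eᵢ/kT = 0, 1.22764, 1.54893, 3.41436.
Z = Σ gᵢe^(−Eᵢ/kT) = 6·e^(−0) + 1·e^(−1.22764) + 5·e^(−1.54893) + 1·e^(−3.41436) = 6.00000 + 0.292983 + 1.06238 + 0.0328975 = 7.38826.
F = −kT ln Z = −0.208531 × ln(7.38826) = −0.208531 × 1.99989 = -0.4170 eV.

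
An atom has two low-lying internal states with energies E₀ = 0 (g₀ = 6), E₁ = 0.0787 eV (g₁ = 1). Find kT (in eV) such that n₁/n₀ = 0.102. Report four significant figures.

n₁/n₀ = (g₁/g₀) exp[−(E₁−E₀)/kT] = 0.102.
⇒ (E₁−E₀)/kT = ln((1/6)/0.102) = ln(1.63399) = 0.491025.
kT = 0.0787 eV / 0.491025 = 0.1603 eV.

0.1603 eV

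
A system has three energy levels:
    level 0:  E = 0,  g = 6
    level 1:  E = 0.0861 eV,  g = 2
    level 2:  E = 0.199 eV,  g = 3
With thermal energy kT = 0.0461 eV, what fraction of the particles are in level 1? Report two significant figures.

Eᵢ/kT = 0, 1.868, 4.317.
Z = Σ gᵢe^(−Eᵢ/kT) = 6·e^(−0) + 2·e^(−1.868) + 3·e^(−4.317) = 6.000 + 0.3089 + 0.04002 = 6.349.
P₁ = g₁ e^(−E₁/kT) / Z = 0.3089/6.349 = 0.049.

0.049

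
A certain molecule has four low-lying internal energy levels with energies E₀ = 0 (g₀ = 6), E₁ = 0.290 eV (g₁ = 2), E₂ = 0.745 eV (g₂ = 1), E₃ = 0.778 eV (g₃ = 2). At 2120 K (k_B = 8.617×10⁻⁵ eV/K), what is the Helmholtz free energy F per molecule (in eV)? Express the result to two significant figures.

-0.34 eV

k_BT = 8.617×10⁻⁵ × 2120 K = 0.1827 eV.
Eᵢ/kT = 0, 1.587, 4.078, 4.258.
Z = Σ gᵢe^(−Eᵢ/kT) = 6·e^(−0) + 2·e^(−1.587) + 1·e^(−4.078) + 2·e^(−4.258) = 6.000 + 0.4091 + 0.01694 + 0.02830 = 6.454.
F = −kT ln Z = −0.1827 × ln(6.454) = −0.1827 × 1.865 = -0.34 eV.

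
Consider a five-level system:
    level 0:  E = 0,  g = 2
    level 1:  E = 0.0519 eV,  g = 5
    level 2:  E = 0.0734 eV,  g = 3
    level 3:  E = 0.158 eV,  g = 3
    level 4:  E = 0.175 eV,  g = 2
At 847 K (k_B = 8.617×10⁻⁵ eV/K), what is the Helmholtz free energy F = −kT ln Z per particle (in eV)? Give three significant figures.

k_BT = 8.617×10⁻⁵ × 847 K = 0.072986 eV.
Eᵢ/kT = 0, 0.71110, 1.0057, 2.1648, 2.3977.
Z = Σ gᵢe^(−Eᵢ/kT) = 2·e^(−0) + 5·e^(−0.71110) + 3·e^(−1.0057) + 3·e^(−2.1648) + 2·e^(−2.3977) = 2.0000 + 2.4555 + 1.0974 + 0.34432 + 0.18185 = 6.0791.
F = −kT ln Z = −0.072986 × ln(6.0791) = −0.072986 × 1.8049 = -0.132 eV.

-0.132 eV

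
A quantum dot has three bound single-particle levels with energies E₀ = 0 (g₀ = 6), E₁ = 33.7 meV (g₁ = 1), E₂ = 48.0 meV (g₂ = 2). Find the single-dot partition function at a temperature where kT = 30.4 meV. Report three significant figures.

Z = 6.74

Eᵢ/kT = 0, 1.1086, 1.5789.
Z = Σ gᵢe^(−Eᵢ/kT) = 6·e^(−0) + 1·e^(−1.1086) + 2·e^(−1.5789) = 6.0000 + 0.33002 + 0.41240 = 6.7424.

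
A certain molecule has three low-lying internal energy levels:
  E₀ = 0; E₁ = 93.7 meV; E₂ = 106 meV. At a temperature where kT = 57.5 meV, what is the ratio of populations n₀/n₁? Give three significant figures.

5.10

n₀/n₁ = exp[−(E₀−E₁)/kT] = exp(−(-93.7 meV)/(57.5 meV)) = exp(1.6296) = 5.10.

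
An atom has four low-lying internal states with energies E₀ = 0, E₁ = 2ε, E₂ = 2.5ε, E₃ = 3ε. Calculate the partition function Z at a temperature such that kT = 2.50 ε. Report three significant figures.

Z = 2.12

Eᵢ/kT = 0, 0.80000, 1.0000, 1.2000.
Z = Σ e^(−Eᵢ/kT) = e^(−0) + e^(−0.80000) + e^(−1.0000) + e^(−1.2000) = 1.0000 + 0.44933 + 0.36788 + 0.30119 = 2.1184.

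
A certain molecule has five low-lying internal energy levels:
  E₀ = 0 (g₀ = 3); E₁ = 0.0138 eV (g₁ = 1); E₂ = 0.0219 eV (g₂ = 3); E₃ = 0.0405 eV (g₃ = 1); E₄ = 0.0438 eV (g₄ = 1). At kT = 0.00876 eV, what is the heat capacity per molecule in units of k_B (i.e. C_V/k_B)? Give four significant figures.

0.6141

Eᵢ/kT = 0, 1.57534, 2.50000, 4.62329, 5.00000.
Z = Σ gᵢe^(−Eᵢ/kT) = 3·e^(−0) + 1·e^(−1.57534) + 3·e^(−2.50000) + 1·e^(−4.62329) + 1·e^(−5.00000) = 3.00000 + 0.206937 + 0.246255 + 0.00982043 + 0.00673795 = 3.46975.
⟨E⟩ = 0.00257701 eV, ⟨E²⟩ = 0.0000537646 eV².
C_V/k_B = (⟨E²⟩ − ⟨E⟩²)/(kT)² = (0.0000537646 − 0.00000664098)/0.0000767376 = 0.6141.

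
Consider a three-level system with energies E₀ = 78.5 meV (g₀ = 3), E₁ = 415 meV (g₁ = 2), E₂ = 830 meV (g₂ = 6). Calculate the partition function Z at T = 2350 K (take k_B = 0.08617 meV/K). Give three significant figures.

Z = 2.39

k_BT = 0.08617 × 2350 K = 202.50 meV.
Eᵢ/kT = 0.38765, 2.0494, 4.0988.
Z = Σ gᵢe^(−Eᵢ/kT) = 3·e^(−0.38765) + 2·e^(−2.0494) + 6·e^(−4.0988) = 2.0359 + 0.25762 + 0.099555 = 2.3931.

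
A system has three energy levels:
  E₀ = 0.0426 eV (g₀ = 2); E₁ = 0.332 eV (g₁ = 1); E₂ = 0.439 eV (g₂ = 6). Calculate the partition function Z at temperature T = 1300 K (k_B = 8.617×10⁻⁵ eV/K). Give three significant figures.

k_BT = 8.617×10⁻⁵ × 1300 K = 0.11202 eV.
Eᵢ/kT = 0.38029, 2.9638, 3.9189.
Z = Σ gᵢe^(−Eᵢ/kT) = 2·e^(−0.38029) + 1·e^(−2.9638) + 6·e^(−3.9189) = 1.3673 + 0.051622 + 0.11918 = 1.5381.

Z = 1.54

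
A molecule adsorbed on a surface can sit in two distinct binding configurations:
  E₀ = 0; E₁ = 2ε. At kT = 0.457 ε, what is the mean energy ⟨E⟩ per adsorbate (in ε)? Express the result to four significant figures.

0.02483 ε

Eᵢ/kT = 0, 4.37637.
Z = Σ e^(−Eᵢ/kT) = e^(−0) + e^(−4.37637) = 1.00000 + 0.0125709 = 1.01257.
⟨E⟩ = Σ Eᵢ e^(−Eᵢ/kT) / Z = (0·1.00000 + 2·0.0125709) / 1.01257 = 0.02483 ε.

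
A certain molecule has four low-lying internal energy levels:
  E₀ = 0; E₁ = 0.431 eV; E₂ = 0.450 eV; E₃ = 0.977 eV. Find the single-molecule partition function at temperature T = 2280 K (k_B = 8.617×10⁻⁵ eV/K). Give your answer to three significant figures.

Z = 1.22

k_BT = 8.617×10⁻⁵ × 2280 K = 0.19647 eV.
Eᵢ/kT = 0, 2.1937, 2.2904, 4.9728.
Z = Σ e^(−Eᵢ/kT) = e^(−0) + e^(−2.1937) + e^(−2.2904) + e^(−4.9728) = 1.0000 + 0.11150 + 0.10123 + 0.0069237 = 1.2197.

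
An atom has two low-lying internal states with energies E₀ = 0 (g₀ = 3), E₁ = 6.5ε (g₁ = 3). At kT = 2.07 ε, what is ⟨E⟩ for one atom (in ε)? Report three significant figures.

Eᵢ/kT = 0, 3.1401.
Z = Σ gᵢe^(−Eᵢ/kT) = 3·e^(−0) + 3·e^(−3.1401) = 3.0000 + 0.12984 = 3.1298.
⟨E⟩ = Σ Eᵢ gᵢe^(−Eᵢ/kT) / Z = (0·3.0000 + 6.5·0.12984) / 3.1298 = 0.270 ε.

0.270 ε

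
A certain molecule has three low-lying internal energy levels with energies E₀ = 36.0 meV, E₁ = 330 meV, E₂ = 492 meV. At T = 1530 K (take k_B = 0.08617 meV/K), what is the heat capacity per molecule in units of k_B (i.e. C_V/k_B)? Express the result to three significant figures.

0.706

k_BT = 0.08617 × 1530 K = 131.84 meV.
Eᵢ/kT = 0.27306, 2.5030, 3.7318.
Z = Σ e^(−Eᵢ/kT) = e^(−0.27306) + e^(−2.5030) + e^(−3.7318) = 0.76105 + 0.081839 + 0.023950 = 0.86684.
⟨E⟩ = 76.356 meV, ⟨E²⟩ = 18107 meV².
C_V/k_B = (⟨E²⟩ − ⟨E⟩²)/(kT)² = (18107 − 5830.2)/17382 = 0.706.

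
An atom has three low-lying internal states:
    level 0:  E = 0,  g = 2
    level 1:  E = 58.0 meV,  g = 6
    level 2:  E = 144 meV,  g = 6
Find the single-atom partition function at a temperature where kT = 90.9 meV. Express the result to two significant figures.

Eᵢ/kT = 0, 0.6381, 1.584.
Z = Σ gᵢe^(−Eᵢ/kT) = 2·e^(−0) + 6·e^(−0.6381) + 6·e^(−1.584) = 2.000 + 3.170 + 1.231 = 6.401.

Z = 6.4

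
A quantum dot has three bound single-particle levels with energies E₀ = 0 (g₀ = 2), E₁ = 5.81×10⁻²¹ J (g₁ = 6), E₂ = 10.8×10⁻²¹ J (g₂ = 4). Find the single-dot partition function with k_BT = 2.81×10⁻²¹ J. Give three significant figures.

Eᵢ/kT = 0, 2.0676, 3.8434.
Z = Σ gᵢe^(−Eᵢ/kT) = 2·e^(−0) + 6·e^(−2.0676) + 4·e^(−3.8434) = 2.0000 + 0.75893 + 0.085683 = 2.8446.

Z = 2.84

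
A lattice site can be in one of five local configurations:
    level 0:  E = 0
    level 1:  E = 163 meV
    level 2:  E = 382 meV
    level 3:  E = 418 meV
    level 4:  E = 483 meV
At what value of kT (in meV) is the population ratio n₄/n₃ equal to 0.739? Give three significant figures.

215 meV

n₄/n₃ = exp[−(E₄−E₃)/kT] = 0.739.
⇒ (E₄−E₃)/kT = ln(1/0.739) = ln(1.3532) = 0.30247.
kT = 65 meV / 0.30247 = 215 meV.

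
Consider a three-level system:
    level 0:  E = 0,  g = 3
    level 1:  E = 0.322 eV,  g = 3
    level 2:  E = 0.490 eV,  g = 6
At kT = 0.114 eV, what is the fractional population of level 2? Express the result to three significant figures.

0.0250

Eᵢ/kT = 0, 2.8246, 4.2982.
Z = Σ gᵢe^(−Eᵢ/kT) = 3·e^(−0) + 3·e^(−2.8246) + 6·e^(−4.2982) = 3.0000 + 0.17800 + 0.081558 = 3.2596.
P₂ = g₂ e^(−E₂/kT) / Z = 0.081558/3.2596 = 0.0250.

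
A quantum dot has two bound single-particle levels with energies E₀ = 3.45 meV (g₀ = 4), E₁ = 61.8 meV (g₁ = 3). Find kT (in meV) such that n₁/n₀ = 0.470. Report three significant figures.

n₁/n₀ = (g₁/g₀) exp[−(E₁−E₀)/kT] = 0.470.
⇒ (E₁−E₀)/kT = ln((3/4)/0.470) = ln(1.5957) = 0.46731.
kT = 58.35 meV / 0.46731 = 125 meV.

125 meV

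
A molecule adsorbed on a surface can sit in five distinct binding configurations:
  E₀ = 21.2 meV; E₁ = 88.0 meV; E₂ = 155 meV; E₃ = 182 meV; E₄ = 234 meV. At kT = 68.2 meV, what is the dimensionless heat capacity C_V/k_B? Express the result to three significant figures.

Eᵢ/kT = 0.31085, 1.2903, 2.2727, 2.6686, 3.4311.
Z = Σ e^(−Eᵢ/kT) = e^(−0.31085) + e^(−1.2903) + e^(−2.2727) + e^(−2.6686) + e^(−3.4311) = 0.73282 + 0.27519 + 0.10303 + 0.069349 + 0.032351 = 1.2127.
⟨E⟩ = 62.599 meV, ⟨E²⟩ = 7425.0 meV².
C_V/k_B = (⟨E²⟩ − ⟨E⟩²)/(kT)² = (7425.0 − 3918.6)/4651.2 = 0.754.

0.754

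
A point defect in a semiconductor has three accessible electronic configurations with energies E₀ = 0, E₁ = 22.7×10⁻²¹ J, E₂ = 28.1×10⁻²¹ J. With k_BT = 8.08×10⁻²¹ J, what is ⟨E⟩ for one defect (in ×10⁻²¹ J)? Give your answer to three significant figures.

2.05 ×10⁻²¹ J

Eᵢ/kT = 0, 2.8094, 3.4777.
Z = Σ e^(−Eᵢ/kT) = e^(−0) + e^(−2.8094) + e^(−3.4777) = 1.0000 + 0.060241 + 0.030878 = 1.0911.
⟨E⟩ = Σ Eᵢ e^(−Eᵢ/kT) / Z = (0·1.0000 + 22.7·0.060241 + 28.1·0.030878) / 1.0911 = 2.05 ×10⁻²¹ J.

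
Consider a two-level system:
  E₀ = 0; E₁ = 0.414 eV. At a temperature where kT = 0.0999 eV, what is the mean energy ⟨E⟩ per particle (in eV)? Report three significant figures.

Eᵢ/kT = 0, 4.1441.
Z = Σ e^(−Eᵢ/kT) = e^(−0) + e^(−4.1441) = 1.0000 + 0.015858 = 1.0159.
⟨E⟩ = Σ Eᵢ e^(−Eᵢ/kT) / Z = (0·1.0000 + 0.414·0.015858) / 1.0159 = 0.00646 eV.

0.00646 eV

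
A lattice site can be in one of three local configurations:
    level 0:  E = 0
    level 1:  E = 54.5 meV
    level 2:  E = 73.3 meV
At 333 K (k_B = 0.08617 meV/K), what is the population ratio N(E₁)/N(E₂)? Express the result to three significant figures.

k_BT = 0.08617 × 333 K = 28.695 meV.
n₁/n₂ = exp[−(E₁−E₂)/kT] = exp(−(-18.8 meV)/(28.695 meV)) = exp(0.65517) = 1.93.

1.93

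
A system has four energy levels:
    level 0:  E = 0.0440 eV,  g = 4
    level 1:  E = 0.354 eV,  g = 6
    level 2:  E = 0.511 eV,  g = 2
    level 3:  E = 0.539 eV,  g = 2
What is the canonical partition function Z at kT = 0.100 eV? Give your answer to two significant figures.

Eᵢ/kT = 0.4400, 3.540, 5.110, 5.390.
Z = Σ gᵢe^(−Eᵢ/kT) = 4·e^(−0.4400) + 6·e^(−3.540) + 2·e^(−5.110) + 2·e^(−5.390) = 2.576 + 0.1741 + 0.01207 + 0.009124 = 2.771.

Z = 2.8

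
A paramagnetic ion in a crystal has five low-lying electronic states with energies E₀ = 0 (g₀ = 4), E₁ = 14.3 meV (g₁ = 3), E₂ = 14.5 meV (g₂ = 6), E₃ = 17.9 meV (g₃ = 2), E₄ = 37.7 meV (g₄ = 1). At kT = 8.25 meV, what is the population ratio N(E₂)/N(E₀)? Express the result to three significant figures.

0.259

n₂/n₀ = (g₂/g₀) exp[−(E₂−E₀)/kT] = (6/4) × exp(−(14.5 meV)/(8.25 meV)) = (6/4) × exp(-1.7576) = 0.259.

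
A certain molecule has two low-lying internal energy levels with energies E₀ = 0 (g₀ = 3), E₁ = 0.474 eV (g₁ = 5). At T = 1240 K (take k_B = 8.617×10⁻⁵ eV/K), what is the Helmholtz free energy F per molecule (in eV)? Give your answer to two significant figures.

k_BT = 8.617×10⁻⁵ × 1240 K = 0.1069 eV.
Eᵢ/kT = 0, 4.434.
Z = Σ gᵢe^(−Eᵢ/kT) = 3·e^(−0) + 5·e^(−4.434) = 3.000 + 0.05933 = 3.059.
F = −kT ln Z = −0.1069 × ln(3.059) = −0.1069 × 1.118 = -0.12 eV.

-0.12 eV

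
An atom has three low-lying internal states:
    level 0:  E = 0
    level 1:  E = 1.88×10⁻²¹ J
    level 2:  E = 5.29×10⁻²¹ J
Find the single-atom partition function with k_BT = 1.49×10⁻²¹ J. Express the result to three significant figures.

Eᵢ/kT = 0, 1.2617, 3.5503.
Z = Σ e^(−Eᵢ/kT) = e^(−0) + e^(−1.2617) + e^(−3.5503) = 1.0000 + 0.28317 + 0.028716 = 1.3119.

Z = 1.31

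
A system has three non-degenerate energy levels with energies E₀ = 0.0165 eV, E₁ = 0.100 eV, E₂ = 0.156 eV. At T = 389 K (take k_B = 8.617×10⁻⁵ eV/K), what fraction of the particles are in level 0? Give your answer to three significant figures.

k_BT = 8.617×10⁻⁵ × 389 K = 0.033520 eV.
Eᵢ/kT = 0.49224, 2.9833, 4.6539.
Z = Σ e^(−Eᵢ/kT) = e^(−0.49224) + e^(−2.9833) + e^(−4.6539) = 0.61126 + 0.050625 + 0.0095244 = 0.67141.
P₀ = e^(−E₀/kT) / Z = 0.61126/0.67141 = 0.910.

0.910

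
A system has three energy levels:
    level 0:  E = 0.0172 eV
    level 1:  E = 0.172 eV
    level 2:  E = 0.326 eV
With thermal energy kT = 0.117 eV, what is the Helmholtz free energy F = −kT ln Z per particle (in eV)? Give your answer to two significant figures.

Eᵢ/kT = 0.1470, 1.470, 2.786.
Z = Σ e^(−Eᵢ/kT) = e^(−0.1470) + e^(−1.470) + e^(−2.786) = 0.8633 + 0.2299 + 0.06167 = 1.155.
F = −kT ln Z = −0.117 × ln(1.155) = −0.117 × 0.1441 = -0.017 eV.

-0.017 eV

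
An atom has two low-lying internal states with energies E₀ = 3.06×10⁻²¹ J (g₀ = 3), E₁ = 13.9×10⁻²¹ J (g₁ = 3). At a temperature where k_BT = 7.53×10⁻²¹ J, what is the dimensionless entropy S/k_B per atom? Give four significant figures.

Eᵢ/kT = 0.406375, 1.84595.
Z = Σ gᵢe^(−Eᵢ/kT) = 3·e^(−0.406375) + 3·e^(−1.84595) = 1.99818 + 0.473626 = 2.47181.
⟨E⟩ = Σ EᵢPᵢ = 5.13706 ×10⁻²¹ J.
S/k_B = ln Z + ⟨E⟩/kT = ln(2.47181) + 5.13706/7.53 = 0.904951 + 0.682212 = 1.587.

1.587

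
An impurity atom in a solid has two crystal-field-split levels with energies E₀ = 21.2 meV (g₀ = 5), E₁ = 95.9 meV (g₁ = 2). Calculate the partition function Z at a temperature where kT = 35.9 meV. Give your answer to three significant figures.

Z = 2.91

Eᵢ/kT = 0.59053, 2.6713.
Z = Σ gᵢe^(−Eᵢ/kT) = 5·e^(−0.59053) + 2·e^(−2.6713) = 2.7702 + 0.13832 = 2.9085.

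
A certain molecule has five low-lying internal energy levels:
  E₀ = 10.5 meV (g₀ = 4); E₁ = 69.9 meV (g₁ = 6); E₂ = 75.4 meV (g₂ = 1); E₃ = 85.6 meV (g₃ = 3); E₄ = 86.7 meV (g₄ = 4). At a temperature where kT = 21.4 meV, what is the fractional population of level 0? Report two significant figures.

0.86

Eᵢ/kT = 0.4907, 3.266, 3.523, 4.000, 4.051.
Z = Σ gᵢe^(−Eᵢ/kT) = 4·e^(−0.4907) + 6·e^(−3.266) + 1·e^(−3.523) + 3·e^(−4.000) + 4·e^(−4.051) = 2.449 + 0.2290 + 0.02951 + 0.05495 + 0.06962 = 2.832.
P₀ = g₀ e^(−E₀/kT) / Z = 2.449/2.832 = 0.86.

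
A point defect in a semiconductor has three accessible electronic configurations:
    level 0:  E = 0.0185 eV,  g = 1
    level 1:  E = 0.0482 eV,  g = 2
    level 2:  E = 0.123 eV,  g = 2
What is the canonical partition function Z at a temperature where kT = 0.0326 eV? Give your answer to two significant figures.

Z = 1.1

Eᵢ/kT = 0.5675, 1.479, 3.773.
Z = Σ gᵢe^(−Eᵢ/kT) = 1·e^(−0.5675) + 2·e^(−1.479) + 2·e^(−3.773) = 0.5669 + 0.4557 + 0.04597 = 1.069.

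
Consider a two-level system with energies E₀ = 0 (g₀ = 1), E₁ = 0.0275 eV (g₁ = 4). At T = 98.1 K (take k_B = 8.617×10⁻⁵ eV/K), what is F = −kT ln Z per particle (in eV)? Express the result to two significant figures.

k_BT = 8.617×10⁻⁵ × 98.1 K = 0.008453 eV.
Eᵢ/kT = 0, 3.253.
Z = Σ gᵢe^(−Eᵢ/kT) = 1·e^(−0) + 4·e^(−3.253) = 1.000 + 0.1546 = 1.155.
F = −kT ln Z = −0.008453 × ln(1.155) = −0.008453 × 0.1441 = -0.0012 eV.

-0.0012 eV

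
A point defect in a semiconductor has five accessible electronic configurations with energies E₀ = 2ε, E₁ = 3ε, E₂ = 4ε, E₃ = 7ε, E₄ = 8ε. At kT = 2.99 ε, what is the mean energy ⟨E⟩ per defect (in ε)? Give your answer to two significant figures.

Eᵢ/kT = 0.6689, 1.003, 1.338, 2.341, 2.676.
Z = Σ e^(−Eᵢ/kT) = e^(−0.6689) + e^(−1.003) + e^(−1.338) + e^(−2.341) + e^(−2.676) = 0.5123 + 0.3668 + 0.2624 + 0.09623 + 0.06884 = 1.307.
⟨E⟩ = Σ Eᵢ e^(−Eᵢ/kT) / Z = (2·0.5123 + 3·0.3668 + 4·0.2624 + 7·0.09623 + 8·0.06884) / 1.307 = 3.4 ε.

3.4 ε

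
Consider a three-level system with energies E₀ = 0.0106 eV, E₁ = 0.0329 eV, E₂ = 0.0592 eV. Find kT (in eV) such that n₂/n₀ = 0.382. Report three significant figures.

0.0505 eV

n₂/n₀ = exp[−(E₂−E₀)/kT] = 0.382.
⇒ (E₂−E₀)/kT = ln(1/0.382) = ln(2.6178) = 0.96233.
kT = 0.0486 eV / 0.96233 = 0.0505 eV.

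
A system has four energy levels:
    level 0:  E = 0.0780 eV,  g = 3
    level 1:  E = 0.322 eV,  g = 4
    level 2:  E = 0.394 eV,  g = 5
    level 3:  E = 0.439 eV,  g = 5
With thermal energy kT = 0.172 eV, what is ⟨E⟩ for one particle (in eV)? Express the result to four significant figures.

Eᵢ/kT = 0.453488, 1.87209, 2.29070, 2.55233.
Z = Σ gᵢe^(−Eᵢ/kT) = 3·e^(−0.453488) + 4·e^(−1.87209) + 5·e^(−2.29070) + 5·e^(−2.55233) = 1.90622 + 0.615208 + 0.505978 + 0.389500 = 3.41691.
⟨E⟩ = Σ Eᵢ gᵢe^(−Eᵢ/kT) / Z = (0.0780·1.90622 + 0.322·0.615208 + 0.394·0.505978 + 0.439·0.389500) / 3.41691 = 0.2099 eV.

0.2099 eV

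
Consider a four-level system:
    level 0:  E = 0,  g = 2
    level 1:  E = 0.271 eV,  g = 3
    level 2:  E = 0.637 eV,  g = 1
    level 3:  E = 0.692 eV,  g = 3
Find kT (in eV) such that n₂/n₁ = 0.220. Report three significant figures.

0.881 eV

n₂/n₁ = (g₂/g₁) exp[−(E₂−E₁)/kT] = 0.220.
⇒ (E₂−E₁)/kT = ln((1/3)/0.220) = ln(1.5152) = 0.41555.
kT = 0.366 eV / 0.41555 = 0.881 eV.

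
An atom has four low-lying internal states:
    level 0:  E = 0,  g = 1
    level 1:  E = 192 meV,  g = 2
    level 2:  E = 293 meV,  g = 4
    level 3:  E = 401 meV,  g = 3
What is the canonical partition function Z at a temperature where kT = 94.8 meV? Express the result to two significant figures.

Z = 1.5

Eᵢ/kT = 0, 2.025, 3.091, 4.230.
Z = Σ gᵢe^(−Eᵢ/kT) = 1·e^(−0) + 2·e^(−2.025) + 4·e^(−3.091) + 3·e^(−4.230) = 1.000 + 0.2640 + 0.1818 + 0.04366 = 1.489.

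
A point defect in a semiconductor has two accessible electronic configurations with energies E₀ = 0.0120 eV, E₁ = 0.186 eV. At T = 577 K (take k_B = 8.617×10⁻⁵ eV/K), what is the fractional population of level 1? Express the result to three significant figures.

k_BT = 8.617×10⁻⁵ × 577 K = 0.049720 eV.
Eᵢ/kT = 0.24135, 3.7409.
Z = Σ e^(−Eᵢ/kT) = e^(−0.24135) + e^(−3.7409) = 0.78557 + 0.023733 = 0.80930.
P₁ = e^(−E₁/kT) / Z = 0.023733/0.80930 = 0.0293.

0.0293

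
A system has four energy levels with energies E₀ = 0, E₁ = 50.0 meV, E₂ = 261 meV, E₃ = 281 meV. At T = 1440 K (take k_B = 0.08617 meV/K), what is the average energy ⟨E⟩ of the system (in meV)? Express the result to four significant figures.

k_BT = 0.08617 × 1440 K = 124.085 meV.
Eᵢ/kT = 0, 0.402950, 2.10340, 2.26458.
Z = Σ e^(−Eᵢ/kT) = e^(−0) + e^(−0.402950) + e^(−2.10340) + e^(−2.26458) = 1.00000 + 0.668346 + 0.122041 + 0.103874 = 1.89426.
⟨E⟩ = Σ Eᵢ e^(−Eᵢ/kT) / Z = (0·1.00000 + 50.0·0.668346 + 261·0.122041 + 281·0.103874) / 1.89426 = 49.87 meV.

49.87 meV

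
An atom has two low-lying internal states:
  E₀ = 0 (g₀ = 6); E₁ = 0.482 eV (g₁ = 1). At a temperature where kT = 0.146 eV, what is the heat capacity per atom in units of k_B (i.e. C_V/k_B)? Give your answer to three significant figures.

0.0661

Eᵢ/kT = 0, 3.3014.
Z = Σ gᵢe^(−Eᵢ/kT) = 6·e^(−0) + 1·e^(−3.3014) = 6.0000 + 0.036832 = 6.0368.
⟨E⟩ = 0.0029408 eV, ⟨E²⟩ = 0.0014175 eV².
C_V/k_B = (⟨E²⟩ − ⟨E⟩²)/(kT)² = (0.0014175 − 0.0000086483)/0.021316 = 0.0661.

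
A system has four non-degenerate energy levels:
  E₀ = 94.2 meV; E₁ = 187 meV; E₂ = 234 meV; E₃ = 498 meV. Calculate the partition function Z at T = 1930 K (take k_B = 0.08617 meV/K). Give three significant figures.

k_BT = 0.08617 × 1930 K = 166.31 meV.
Eᵢ/kT = 0.56641, 1.1244, 1.4070, 2.9944.
Z = Σ e^(−Eᵢ/kT) = e^(−0.56641) + e^(−1.1244) + e^(−1.4070) + e^(−2.9944) = 0.56756 + 0.32485 + 0.24488 + 0.050067 = 1.1874.

Z = 1.19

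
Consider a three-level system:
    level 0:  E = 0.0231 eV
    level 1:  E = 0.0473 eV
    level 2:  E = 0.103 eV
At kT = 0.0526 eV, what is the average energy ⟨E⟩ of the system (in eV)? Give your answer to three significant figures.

0.0408 eV

Eᵢ/kT = 0.43916, 0.89924, 1.9582.
Z = Σ e^(−Eᵢ/kT) = e^(−0.43916) + e^(−0.89924) + e^(−1.9582) = 0.64458 + 0.40688 + 0.14111 = 1.1926.
⟨E⟩ = Σ Eᵢ e^(−Eᵢ/kT) / Z = (0.0231·0.64458 + 0.0473·0.40688 + 0.103·0.14111) / 1.1926 = 0.0408 eV.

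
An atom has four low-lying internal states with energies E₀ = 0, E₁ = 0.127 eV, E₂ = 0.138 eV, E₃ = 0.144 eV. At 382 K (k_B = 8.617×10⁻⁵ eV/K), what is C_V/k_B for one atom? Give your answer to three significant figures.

k_BT = 8.617×10⁻⁵ × 382 K = 0.032917 eV.
Eᵢ/kT = 0, 3.8582, 4.1924, 4.3746.
Z = Σ e^(−Eᵢ/kT) = e^(−0) + e^(−3.8582) + e^(−4.1924) + e^(−4.3746) = 1.0000 + 0.021106 + 0.015110 + 0.012593 = 1.0488.
⟨E⟩ = 0.0062729 eV, ⟨E²⟩ = 0.00084792 eV².
C_V/k_B = (⟨E²⟩ − ⟨E⟩²)/(kT)² = (0.00084792 − 0.000039349)/0.0010835 = 0.746.

0.746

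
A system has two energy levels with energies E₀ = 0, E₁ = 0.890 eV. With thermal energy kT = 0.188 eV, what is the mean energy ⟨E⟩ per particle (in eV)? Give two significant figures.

Eᵢ/kT = 0, 4.734.
Z = Σ e^(−Eᵢ/kT) = e^(−0) + e^(−4.734) = 1.000 + 0.008791 = 1.009.
⟨E⟩ = Σ Eᵢ e^(−Eᵢ/kT) / Z = (0·1.000 + 0.890·0.008791) / 1.009 = 0.0078 eV.

0.0078 eV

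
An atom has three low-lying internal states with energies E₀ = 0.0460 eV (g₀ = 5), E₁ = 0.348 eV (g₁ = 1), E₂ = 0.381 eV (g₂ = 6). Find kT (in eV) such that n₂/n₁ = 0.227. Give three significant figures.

0.0101 eV

n₂/n₁ = (g₂/g₁) exp[−(E₂−E₁)/kT] = 0.227.
⇒ (E₂−E₁)/kT = ln((6/1)/0.227) = ln(26.432) = 3.2746.
kT = 0.033 eV / 3.2746 = 0.0101 eV.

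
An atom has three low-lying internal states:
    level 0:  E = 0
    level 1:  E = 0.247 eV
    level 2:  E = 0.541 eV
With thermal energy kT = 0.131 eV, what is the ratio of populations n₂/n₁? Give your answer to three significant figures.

n₂/n₁ = exp[−(E₂−E₁)/kT] = exp(−(0.294 eV)/(0.131 eV)) = exp(-2.2443) = 0.106.

0.106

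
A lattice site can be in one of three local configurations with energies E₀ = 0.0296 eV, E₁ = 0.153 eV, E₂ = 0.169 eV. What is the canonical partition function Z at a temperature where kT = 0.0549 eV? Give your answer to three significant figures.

Eᵢ/kT = 0.53916, 2.7869, 3.0783.
Z = Σ e^(−Eᵢ/kT) = e^(−0.53916) + e^(−2.7869) + e^(−3.0783) = 0.58324 + 0.061612 + 0.046037 = 0.69089.

Z = 0.691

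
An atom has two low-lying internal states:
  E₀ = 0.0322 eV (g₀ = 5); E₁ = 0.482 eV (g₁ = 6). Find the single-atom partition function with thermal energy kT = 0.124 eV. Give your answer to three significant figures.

Eᵢ/kT = 0.25968, 3.8871.
Z = Σ gᵢe^(−Eᵢ/kT) = 5·e^(−0.25968) + 6·e^(−3.8871) = 3.8565 + 0.12303 = 3.9795.

Z = 3.98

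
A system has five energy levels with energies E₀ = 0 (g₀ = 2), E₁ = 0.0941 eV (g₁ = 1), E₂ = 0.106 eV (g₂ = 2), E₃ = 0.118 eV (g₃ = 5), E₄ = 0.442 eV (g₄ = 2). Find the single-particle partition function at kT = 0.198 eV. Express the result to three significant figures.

Eᵢ/kT = 0, 0.47525, 0.53535, 0.59596, 2.2323.
Z = Σ gᵢe^(−Eᵢ/kT) = 2·e^(−0) + 1·e^(−0.47525) + 2·e^(−0.53535) + 5·e^(−0.59596) + 2·e^(−2.2323) = 2.0000 + 0.62173 + 1.1709 + 2.7552 + 0.21456 = 6.7624.

Z = 6.76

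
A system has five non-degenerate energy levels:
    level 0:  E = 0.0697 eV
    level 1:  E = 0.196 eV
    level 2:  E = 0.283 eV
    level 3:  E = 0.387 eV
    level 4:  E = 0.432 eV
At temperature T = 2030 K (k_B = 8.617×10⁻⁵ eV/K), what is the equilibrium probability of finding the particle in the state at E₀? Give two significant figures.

k_BT = 8.617×10⁻⁵ × 2030 K = 0.1749 eV.
Eᵢ/kT = 0.3985, 1.121, 1.618, 2.213, 2.470.
Z = Σ e^(−Eᵢ/kT) = e^(−0.3985) + e^(−1.121) + e^(−1.618) + e^(−2.213) + e^(−2.470) = 0.6713 + 0.3260 + 0.1983 + 0.1094 + 0.08458 = 1.390.
P₀ = e^(−E₀/kT) / Z = 0.6713/1.390 = 0.48.

0.48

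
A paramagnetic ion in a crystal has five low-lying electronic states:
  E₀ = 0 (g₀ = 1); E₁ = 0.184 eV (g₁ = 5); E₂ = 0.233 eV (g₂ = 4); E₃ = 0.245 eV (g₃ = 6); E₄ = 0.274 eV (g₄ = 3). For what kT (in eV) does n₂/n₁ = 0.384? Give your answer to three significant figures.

0.0668 eV

n₂/n₁ = (g₂/g₁) exp[−(E₂−E₁)/kT] = 0.384.
⇒ (E₂−E₁)/kT = ln((4/5)/0.384) = ln(2.0833) = 0.73395.
kT = 0.049 eV / 0.73395 = 0.0668 eV.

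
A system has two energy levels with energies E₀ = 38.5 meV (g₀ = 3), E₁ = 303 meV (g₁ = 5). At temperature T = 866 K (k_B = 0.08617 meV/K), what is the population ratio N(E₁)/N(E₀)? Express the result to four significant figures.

0.04814

k_BT = 0.08617 × 866 K = 74.6232 meV.
n₁/n₀ = (g₁/g₀) exp[−(E₁−E₀)/kT] = (5/3) × exp(−(264.5 meV)/(74.6232 meV)) = (5/3) × exp(-3.54447) = 0.04814.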